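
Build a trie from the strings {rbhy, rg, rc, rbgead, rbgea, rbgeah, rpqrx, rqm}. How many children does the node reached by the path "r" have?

5

Walk "r" from the root, arriving at one node.
Characters that immediately follow "r" among the stored strings: {b, c, g, p, q}.
That node has 5 child edges.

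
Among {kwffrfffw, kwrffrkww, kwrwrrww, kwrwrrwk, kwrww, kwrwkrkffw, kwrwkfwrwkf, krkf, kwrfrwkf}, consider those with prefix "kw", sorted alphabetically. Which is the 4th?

kwrwkfwrwkf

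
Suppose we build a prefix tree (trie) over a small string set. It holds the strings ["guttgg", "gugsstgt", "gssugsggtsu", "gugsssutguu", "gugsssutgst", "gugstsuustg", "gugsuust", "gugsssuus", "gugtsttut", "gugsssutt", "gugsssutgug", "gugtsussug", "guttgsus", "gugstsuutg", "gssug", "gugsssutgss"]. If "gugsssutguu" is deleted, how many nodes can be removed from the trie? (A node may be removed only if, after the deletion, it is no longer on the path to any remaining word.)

Walk "gugsssutguu" from the leaf back toward the root, removing each node that no remaining word uses.
The suffix "u" (1 node) is used only by "gugsssutguu"; the node for "gugsssutgu" still has the child "g", so pruning stops there.
Nodes removed: 1

1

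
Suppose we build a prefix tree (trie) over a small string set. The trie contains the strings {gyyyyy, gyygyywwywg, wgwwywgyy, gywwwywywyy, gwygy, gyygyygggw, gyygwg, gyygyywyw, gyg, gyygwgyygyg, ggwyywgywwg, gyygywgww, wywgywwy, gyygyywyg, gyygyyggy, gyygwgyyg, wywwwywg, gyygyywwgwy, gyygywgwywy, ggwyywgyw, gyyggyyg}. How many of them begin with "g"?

18

Traverse to the node for "g", then collect every word in that subtree.
Words under "g": ggwyywgyw, ggwyywgywwg, gwygy, gyg, gywwwywywyy, gyyggyyg, gyygwg, gyygwgyyg, gyygwgyygyg, gyygywgww, gyygywgwywy, gyygyygggw, gyygyyggy, gyygyywwgwy, gyygyywwywg, gyygyywyg, gyygyywyw, gyyyyy
Count: 18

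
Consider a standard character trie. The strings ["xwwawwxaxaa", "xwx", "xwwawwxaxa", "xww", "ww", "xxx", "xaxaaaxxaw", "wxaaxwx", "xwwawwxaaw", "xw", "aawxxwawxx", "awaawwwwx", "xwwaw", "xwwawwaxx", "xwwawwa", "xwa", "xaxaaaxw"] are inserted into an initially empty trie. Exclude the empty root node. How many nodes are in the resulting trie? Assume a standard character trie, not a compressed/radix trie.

56

For each word, the new-node count is its length minus the longest prefix already in the trie:
  "xwwawwxaxaa" → 11 new (x, w, w, a, w, w, x, a, x, a, a)
  "xwx" → prefix "xw" already present; 1 new (x)
  "xwwawwxaxa" → prefix "xwwawwxaxa" already present; 0 new (none)
  "xww" → prefix "xww" already present; 0 new (none)
  "ww" → 2 new (w, w)
  "xxx" → prefix "x" already present; 2 new (x, x)
  "xaxaaaxxaw" → prefix "x" already present; 9 new (a, x, a, a, a, x, x, a, w)
  "wxaaxwx" → prefix "w" already present; 6 new (x, a, a, x, w, x)
  "xwwawwxaaw" → prefix "xwwawwxa" already present; 2 new (a, w)
  "xw" → prefix "xw" already present; 0 new (none)
  "aawxxwawxx" → 10 new (a, a, w, x, x, w, a, w, x, x)
  "awaawwwwx" → prefix "a" already present; 8 new (w, a, a, w, w, w, w, x)
  "xwwaw" → prefix "xwwaw" already present; 0 new (none)
  "xwwawwaxx" → prefix "xwwaww" already present; 3 new (a, x, x)
  "xwwawwa" → prefix "xwwawwa" already present; 0 new (none)
  "xwa" → prefix "xw" already present; 1 new (a)
  "xaxaaaxw" → prefix "xaxaaax" already present; 1 new (w)
Total nodes = 11 + 1 + 0 + 0 + 2 + 2 + 9 + 6 + 2 + 0 + 10 + 8 + 0 + 3 + 0 + 1 + 1 = 56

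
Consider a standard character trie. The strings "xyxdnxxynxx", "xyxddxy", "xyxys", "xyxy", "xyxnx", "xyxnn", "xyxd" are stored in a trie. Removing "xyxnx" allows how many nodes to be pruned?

A node on "xyxnx"'s path can go only if nothing else ends at it or branches off below it.
The suffix "x" (1 node) is used only by "xyxnx"; the node for "xyxn" still has the child "n", so pruning stops there.
Nodes removed: 1

1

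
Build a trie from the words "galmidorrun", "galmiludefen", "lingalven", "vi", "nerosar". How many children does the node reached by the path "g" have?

Follow the path "g" to its node, then look at its outgoing edges.
Distinct next characters after "g": a.
That node has 1 child edge.

1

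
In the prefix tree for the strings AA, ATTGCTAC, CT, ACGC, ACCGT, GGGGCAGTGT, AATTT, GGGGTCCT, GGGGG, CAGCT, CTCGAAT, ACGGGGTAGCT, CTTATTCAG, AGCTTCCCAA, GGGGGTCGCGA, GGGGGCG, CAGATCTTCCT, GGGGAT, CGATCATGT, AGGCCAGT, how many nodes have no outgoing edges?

A leaf is a node with no children — equivalently, the end of a word that is not a proper prefix of any other stored word.
Those words: "AATTT", "ACCGT", "ACGC", "ACGGGGTAGCT", "AGCTTCCCAA", "AGGCCAGT", "ATTGCTAC", "CAGATCTTCCT", "CAGCT", "CGATCATGT", "CTCGAAT", "CTTATTCAG", "GGGGAT", "GGGGCAGTGT", "GGGGGCG", "GGGGGTCGCGA", "GGGGTCCT"
Leaf count: 17

17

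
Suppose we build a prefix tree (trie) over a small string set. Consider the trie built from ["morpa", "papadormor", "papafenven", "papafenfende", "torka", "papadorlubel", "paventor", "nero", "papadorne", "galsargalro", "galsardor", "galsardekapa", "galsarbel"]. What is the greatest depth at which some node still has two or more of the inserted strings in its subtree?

7

Equivalently: take the maximum, over all pairs, of their longest common prefix length.
"galsardekapa" and "galsardor" agree on "galsard" (7 characters) before diverging; nothing deeper is shared.
Longest shared-prefix length: 7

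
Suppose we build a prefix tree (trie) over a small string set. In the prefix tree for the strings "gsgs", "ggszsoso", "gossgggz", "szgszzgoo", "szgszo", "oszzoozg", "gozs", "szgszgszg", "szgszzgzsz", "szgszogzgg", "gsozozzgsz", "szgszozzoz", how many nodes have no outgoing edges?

11

Leaves are exactly the stored words that no other stored word extends.
Those words: "ggszsoso", "gossgggz", "gozs", "gsgs", "gsozozzgsz", "oszzoozg", "szgszgszg", "szgszogzgg", "szgszozzoz", "szgszzgoo", "szgszzgzsz"
Leaf count: 11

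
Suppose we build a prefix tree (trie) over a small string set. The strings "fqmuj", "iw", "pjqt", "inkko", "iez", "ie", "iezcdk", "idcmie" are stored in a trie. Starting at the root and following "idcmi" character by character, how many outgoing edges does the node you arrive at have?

1

Follow the path "idcmi" to its node, then look at its outgoing edges.
Characters that immediately follow "idcmi" among the stored strings: {e}.
That node has 1 child edge.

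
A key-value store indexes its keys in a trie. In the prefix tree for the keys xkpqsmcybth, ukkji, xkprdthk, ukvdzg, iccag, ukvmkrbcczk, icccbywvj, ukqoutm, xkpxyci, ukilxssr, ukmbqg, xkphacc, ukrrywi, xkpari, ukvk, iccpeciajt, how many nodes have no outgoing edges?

Leaves are exactly the stored words that no other stored word extends.
Those words: "iccag", "icccbywvj", "iccpeciajt", "ukilxssr", "ukkji", "ukmbqg", "ukqoutm", "ukrrywi", "ukvdzg", "ukvk", "ukvmkrbcczk", "xkpari", "xkphacc", "xkpqsmcybth", "xkprdthk", "xkpxyci"
Leaf count: 16

16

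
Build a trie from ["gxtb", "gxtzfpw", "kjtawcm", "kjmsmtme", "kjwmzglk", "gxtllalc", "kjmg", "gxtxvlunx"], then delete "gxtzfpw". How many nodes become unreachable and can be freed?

4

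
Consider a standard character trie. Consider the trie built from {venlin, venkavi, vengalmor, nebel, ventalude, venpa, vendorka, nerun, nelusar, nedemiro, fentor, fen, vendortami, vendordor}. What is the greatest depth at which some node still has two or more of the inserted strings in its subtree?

6

The deepest shared node is where two words last agree before diverging.
"vendordor" and "vendorka" agree on "vendor" (6 characters) before diverging; nothing deeper is shared.
Longest shared-prefix length: 6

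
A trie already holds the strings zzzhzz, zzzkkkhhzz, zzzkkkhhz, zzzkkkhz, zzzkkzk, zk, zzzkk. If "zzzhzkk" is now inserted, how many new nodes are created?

Walking "zzzhzkk" from the root, the first 5 characters ("zzzhz") follow existing edges; "k" is the first miss.
Each of the 2 remaining characters creates one node.

2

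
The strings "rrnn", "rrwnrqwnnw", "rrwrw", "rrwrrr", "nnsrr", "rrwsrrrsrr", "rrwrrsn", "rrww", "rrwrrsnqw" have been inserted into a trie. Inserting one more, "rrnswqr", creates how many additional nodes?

Walking "rrnswqr" from the root, the first 3 characters ("rrn") follow existing edges; "s" is the first miss.
New nodes needed: |"rrnswqr"| − 3 = 7 − 3 = 4.

4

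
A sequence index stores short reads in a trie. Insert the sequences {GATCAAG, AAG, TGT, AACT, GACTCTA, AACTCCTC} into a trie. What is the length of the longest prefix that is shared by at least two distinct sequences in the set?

Equivalently: take the maximum, over all pairs, of their longest common prefix length.
"AACT" and "AACTCCTC" agree on "AACT" (4 characters) before diverging; nothing deeper is shared.
Longest shared-prefix length: 4

4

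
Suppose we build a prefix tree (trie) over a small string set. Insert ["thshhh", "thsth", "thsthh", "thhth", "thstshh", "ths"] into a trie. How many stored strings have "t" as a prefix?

Traverse to the node for "t", then collect every word in that subtree.
Matches: "thhth", "ths", "thshhh", "thsth", "thsthh", "thstshh"
Count: 6

6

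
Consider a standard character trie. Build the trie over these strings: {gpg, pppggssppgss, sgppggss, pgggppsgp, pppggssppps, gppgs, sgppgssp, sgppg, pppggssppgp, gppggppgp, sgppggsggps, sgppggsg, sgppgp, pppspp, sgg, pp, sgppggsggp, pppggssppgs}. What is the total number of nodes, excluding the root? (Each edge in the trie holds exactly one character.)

54

Insert word by word; a character creates a node only if that edge doesn't already exist:
  "gpg" → 3 new (g, p, g)
  "pppggssppgss" → 12 new (p, p, p, g, g, s, s, p, p, g, s, s)
  "sgppggss" → 8 new (s, g, p, p, g, g, s, s)
  "pgggppsgp" → prefix "p" already present; 8 new (g, g, g, p, p, s, g, p)
  "pppggssppps" → prefix "pppggsspp" already present; 2 new (p, s)
  "gppgs" → prefix "gp" already present; 3 new (p, g, s)
  "sgppgssp" → prefix "sgppg" already present; 3 new (s, s, p)
  "sgppg" → prefix "sgppg" already present; 0 new (none)
  "pppggssppgp" → prefix "pppggssppg" already present; 1 new (p)
  "gppggppgp" → prefix "gppg" already present; 5 new (g, p, p, g, p)
  "sgppggsggps" → prefix "sgppggs" already present; 4 new (g, g, p, s)
  "sgppggsg" → prefix "sgppggsg" already present; 0 new (none)
  "sgppgp" → prefix "sgppg" already present; 1 new (p)
  "pppspp" → prefix "ppp" already present; 3 new (s, p, p)
  "sgg" → prefix "sg" already present; 1 new (g)
  "pp" → prefix "pp" already present; 0 new (none)
  "sgppggsggp" → prefix "sgppggsggp" already present; 0 new (none)
  "pppggssppgs" → prefix "pppggssppgs" already present; 0 new (none)
Total nodes = 3 + 12 + 8 + 8 + 2 + 3 + 3 + 0 + 1 + 5 + 4 + 0 + 1 + 3 + 1 + 0 + 0 + 0 = 54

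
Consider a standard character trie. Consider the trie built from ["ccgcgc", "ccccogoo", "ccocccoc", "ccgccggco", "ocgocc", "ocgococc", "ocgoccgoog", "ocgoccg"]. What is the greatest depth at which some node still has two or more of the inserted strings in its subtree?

7

Look for the deepest trie node that still has at least two words in its subtree.
"ocgoccg" and "ocgoccgoog" agree on "ocgoccg" (7 characters) before diverging; nothing deeper is shared.
Longest shared-prefix length: 7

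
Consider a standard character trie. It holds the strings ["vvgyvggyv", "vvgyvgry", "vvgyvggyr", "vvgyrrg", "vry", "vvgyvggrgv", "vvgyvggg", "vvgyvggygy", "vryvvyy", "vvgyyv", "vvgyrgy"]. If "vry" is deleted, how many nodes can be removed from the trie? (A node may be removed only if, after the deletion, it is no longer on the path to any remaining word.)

After clearing the end-marker at "vry", prune upward until reaching a node still needed by another word.
Every node on "vry" is still needed (e.g. by "vryvvyy"), so nothing is freed.
Nodes removed: 0

0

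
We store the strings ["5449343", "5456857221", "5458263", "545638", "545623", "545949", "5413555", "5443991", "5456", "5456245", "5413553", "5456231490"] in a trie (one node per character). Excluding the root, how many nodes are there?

42

Trace insertions, counting only characters that open a new branch:
  "5449343" → 7 new (5, 4, 4, 9, 3, 4, 3)
  "5456857221" → prefix "54" already present; 8 new (5, 6, 8, 5, 7, 2, 2, 1)
  "5458263" → prefix "545" already present; 4 new (8, 2, 6, 3)
  "545638" → prefix "5456" already present; 2 new (3, 8)
  "545623" → prefix "5456" already present; 2 new (2, 3)
  "545949" → prefix "545" already present; 3 new (9, 4, 9)
  "5413555" → prefix "54" already present; 5 new (1, 3, 5, 5, 5)
  "5443991" → prefix "544" already present; 4 new (3, 9, 9, 1)
  "5456" → prefix "5456" already present; 0 new (none)
  "5456245" → prefix "54562" already present; 2 new (4, 5)
  "5413553" → prefix "541355" already present; 1 new (3)
  "5456231490" → prefix "545623" already present; 4 new (1, 4, 9, 0)
Total nodes = 7 + 8 + 4 + 2 + 2 + 3 + 5 + 4 + 0 + 2 + 1 + 4 = 42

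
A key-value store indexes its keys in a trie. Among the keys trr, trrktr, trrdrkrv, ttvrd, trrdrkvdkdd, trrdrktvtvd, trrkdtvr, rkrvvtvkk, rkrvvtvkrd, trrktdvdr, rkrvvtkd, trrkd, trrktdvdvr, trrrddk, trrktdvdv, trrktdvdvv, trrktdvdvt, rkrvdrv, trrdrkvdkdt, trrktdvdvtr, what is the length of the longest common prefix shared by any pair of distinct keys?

10

Equivalently: take the maximum, over all pairs, of their longest common prefix length.
e.g. "trrdrkvdkdd" and "trrdrkvdkdt" share the prefix "trrdrkvdkd" of length 10; no pair shares a longer one.
Longest shared-prefix length: 10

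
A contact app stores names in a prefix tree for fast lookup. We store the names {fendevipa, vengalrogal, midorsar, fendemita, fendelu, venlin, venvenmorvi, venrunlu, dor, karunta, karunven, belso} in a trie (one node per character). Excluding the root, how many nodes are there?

68

For each word, the new-node count is its length minus the longest prefix already in the trie:
  "fendevipa" → 9 new (f, e, n, d, e, v, i, p, a)
  "vengalrogal" → 11 new (v, e, n, g, a, l, r, o, g, a, l)
  "midorsar" → 8 new (m, i, d, o, r, s, a, r)
  "fendemita" → prefix "fende" already present; 4 new (m, i, t, a)
  "fendelu" → prefix "fende" already present; 2 new (l, u)
  "venlin" → prefix "ven" already present; 3 new (l, i, n)
  "venvenmorvi" → prefix "ven" already present; 8 new (v, e, n, m, o, r, v, i)
  "venrunlu" → prefix "ven" already present; 5 new (r, u, n, l, u)
  "dor" → 3 new (d, o, r)
  "karunta" → 7 new (k, a, r, u, n, t, a)
  "karunven" → prefix "karun" already present; 3 new (v, e, n)
  "belso" → 5 new (b, e, l, s, o)
Total nodes = 9 + 11 + 8 + 4 + 2 + 3 + 8 + 5 + 3 + 7 + 3 + 5 = 68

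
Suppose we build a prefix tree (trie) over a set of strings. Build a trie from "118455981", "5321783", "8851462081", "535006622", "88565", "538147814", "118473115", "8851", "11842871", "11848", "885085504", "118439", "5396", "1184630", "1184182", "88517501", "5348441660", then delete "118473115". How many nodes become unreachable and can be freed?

After clearing the end-marker at "118473115", prune upward until reaching a node still needed by another word.
The suffix "73115" (5 nodes) is used only by "118473115"; the node for "1184" still has the child "5", so pruning stops there.
Nodes removed: 5

5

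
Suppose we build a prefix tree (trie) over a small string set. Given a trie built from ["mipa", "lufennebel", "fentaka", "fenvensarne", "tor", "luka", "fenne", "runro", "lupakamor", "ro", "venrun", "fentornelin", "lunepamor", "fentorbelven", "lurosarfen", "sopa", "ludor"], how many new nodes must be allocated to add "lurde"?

Walking "lurde" from the root, the first 3 characters ("lur") follow existing edges; "d" is the first miss.
New nodes needed: |"lurde"| − 3 = 5 − 3 = 2.

2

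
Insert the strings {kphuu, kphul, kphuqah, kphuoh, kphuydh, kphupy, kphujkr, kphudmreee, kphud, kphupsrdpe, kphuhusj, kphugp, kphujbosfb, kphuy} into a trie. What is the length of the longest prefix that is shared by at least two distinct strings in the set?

5

Equivalently: take the maximum, over all pairs, of their longest common prefix length.
e.g. "kphud" and "kphudmreee" share the prefix "kphud" of length 5; no pair shares a longer one.
Longest shared-prefix length: 5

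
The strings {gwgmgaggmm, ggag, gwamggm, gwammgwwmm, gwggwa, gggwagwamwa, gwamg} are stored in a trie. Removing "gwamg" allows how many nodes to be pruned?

After clearing the end-marker at "gwamg", prune upward until reaching a node still needed by another word.
Every node on "gwamg" is still needed (e.g. by "gwamggm"), so nothing is freed.
Nodes removed: 0

0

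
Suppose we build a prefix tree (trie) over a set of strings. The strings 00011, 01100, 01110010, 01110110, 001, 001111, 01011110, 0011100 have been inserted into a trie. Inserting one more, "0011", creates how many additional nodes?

"0011" is already a full path in the trie; only an end-marker is added.
No new nodes are needed: 0.

0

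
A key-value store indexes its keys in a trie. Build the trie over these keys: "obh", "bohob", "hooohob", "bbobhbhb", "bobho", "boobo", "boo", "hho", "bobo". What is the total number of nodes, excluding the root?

Count nodes per top-level branch (shared prefixes stored once):
  'b'-branch (bbobhbhb, bobho, bobo, bohob, boo, boobo): 19 nodes
  'h'-branch (hho, hooohob): 9 nodes
  'o'-branch (obh): 3 nodes
Sum: 31

31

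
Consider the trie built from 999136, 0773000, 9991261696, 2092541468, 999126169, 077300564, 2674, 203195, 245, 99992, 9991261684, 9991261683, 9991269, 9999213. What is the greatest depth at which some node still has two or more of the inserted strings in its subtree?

Look for the deepest trie node that still has at least two words in its subtree.
e.g. "9991261683" and "9991261684" share the prefix "999126168" of length 9; no pair shares a longer one.
Longest shared-prefix length: 9

9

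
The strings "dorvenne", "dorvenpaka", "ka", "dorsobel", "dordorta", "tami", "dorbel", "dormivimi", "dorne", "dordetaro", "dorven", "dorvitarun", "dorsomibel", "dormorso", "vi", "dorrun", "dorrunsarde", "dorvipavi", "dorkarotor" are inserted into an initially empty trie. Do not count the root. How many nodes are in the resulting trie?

Insert word by word; a character creates a node only if that edge doesn't already exist:
  "dorvenne" → 8 new (d, o, r, v, e, n, n, e)
  "dorvenpaka" → prefix "dorven" already present; 4 new (p, a, k, a)
  "ka" → 2 new (k, a)
  "dorsobel" → prefix "dor" already present; 5 new (s, o, b, e, l)
  "dordorta" → prefix "dor" already present; 5 new (d, o, r, t, a)
  "tami" → 4 new (t, a, m, i)
  "dorbel" → prefix "dor" already present; 3 new (b, e, l)
  "dormivimi" → prefix "dor" already present; 6 new (m, i, v, i, m, i)
  "dorne" → prefix "dor" already present; 2 new (n, e)
  "dordetaro" → prefix "dord" already present; 5 new (e, t, a, r, o)
  "dorven" → prefix "dorven" already present; 0 new (none)
  "dorvitarun" → prefix "dorv" already present; 6 new (i, t, a, r, u, n)
  "dorsomibel" → prefix "dorso" already present; 5 new (m, i, b, e, l)
  "dormorso" → prefix "dorm" already present; 4 new (o, r, s, o)
  "vi" → 2 new (v, i)
  "dorrun" → prefix "dor" already present; 3 new (r, u, n)
  "dorrunsarde" → prefix "dorrun" already present; 5 new (s, a, r, d, e)
  "dorvipavi" → prefix "dorvi" already present; 4 new (p, a, v, i)
  "dorkarotor" → prefix "dor" already present; 7 new (k, a, r, o, t, o, r)
Total nodes = 8 + 4 + 2 + 5 + 5 + 4 + 3 + 6 + 2 + 5 + 0 + 6 + 5 + 4 + 2 + 3 + 5 + 4 + 7 = 80

80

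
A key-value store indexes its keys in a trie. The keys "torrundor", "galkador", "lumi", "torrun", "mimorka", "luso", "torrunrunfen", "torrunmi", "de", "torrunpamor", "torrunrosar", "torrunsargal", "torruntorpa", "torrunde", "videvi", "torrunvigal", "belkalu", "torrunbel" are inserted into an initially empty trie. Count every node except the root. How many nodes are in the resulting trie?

82

Count nodes per top-level branch (shared prefixes stored once):
  'b'-branch (belkalu): 7 nodes
  'd'-branch (de): 2 nodes
  'g'-branch (galkador): 8 nodes
  'l'-branch (lumi, luso): 6 nodes
  'm'-branch (mimorka): 7 nodes
  't'-branch (torrun, torrunbel, torrunde, torrundor, torrunmi, torrunpamor, torrunrosar, torrunrunfen, torrunsargal, torruntorpa, torrunvigal): 46 nodes
  'v'-branch (videvi): 6 nodes
Sum: 82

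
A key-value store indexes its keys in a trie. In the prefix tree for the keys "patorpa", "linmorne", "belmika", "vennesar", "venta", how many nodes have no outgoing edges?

Leaves are exactly the stored words that no other stored word extends.
Those words: "belmika", "linmorne", "patorpa", "vennesar", "venta"
Leaf count: 5

5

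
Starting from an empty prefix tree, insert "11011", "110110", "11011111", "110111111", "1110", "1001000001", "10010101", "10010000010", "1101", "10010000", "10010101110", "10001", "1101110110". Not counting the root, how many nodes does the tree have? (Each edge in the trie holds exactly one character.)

Count nodes per top-level branch (shared prefixes stored once):
  '1'-branch (10001, 10010000, 1001000001, 10010000010, 10010101, 10010101110, 1101, 11011, 110110, 1101110110, 11011111, 110111111, 1110): 34 nodes
Sum: 34

34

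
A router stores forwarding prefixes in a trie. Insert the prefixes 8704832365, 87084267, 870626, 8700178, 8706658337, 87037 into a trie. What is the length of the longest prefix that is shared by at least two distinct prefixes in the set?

Equivalently: take the maximum, over all pairs, of their longest common prefix length.
"870626" and "8706658337" agree on "8706" (4 characters) before diverging; nothing deeper is shared.
Longest shared-prefix length: 4

4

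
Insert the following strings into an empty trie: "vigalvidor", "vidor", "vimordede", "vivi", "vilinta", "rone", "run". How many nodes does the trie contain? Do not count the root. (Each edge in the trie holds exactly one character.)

Insert word by word; a character creates a node only if that edge doesn't already exist:
  "vigalvidor" → 10 new (v, i, g, a, l, v, i, d, o, r)
  "vidor" → prefix "vi" already present; 3 new (d, o, r)
  "vimordede" → prefix "vi" already present; 7 new (m, o, r, d, e, d, e)
  "vivi" → prefix "vi" already present; 2 new (v, i)
  "vilinta" → prefix "vi" already present; 5 new (l, i, n, t, a)
  "rone" → 4 new (r, o, n, e)
  "run" → prefix "r" already present; 2 new (u, n)
Total nodes = 10 + 3 + 7 + 2 + 5 + 4 + 2 = 33

33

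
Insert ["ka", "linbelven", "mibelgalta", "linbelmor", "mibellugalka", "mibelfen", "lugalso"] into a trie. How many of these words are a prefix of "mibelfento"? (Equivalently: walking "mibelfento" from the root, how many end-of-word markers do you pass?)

Check each prefix of "mibelfento" against the stored set — each match is an end-marker on the path.
Prefixes of the query that are stored words: "mibelfen"
Count: 1

1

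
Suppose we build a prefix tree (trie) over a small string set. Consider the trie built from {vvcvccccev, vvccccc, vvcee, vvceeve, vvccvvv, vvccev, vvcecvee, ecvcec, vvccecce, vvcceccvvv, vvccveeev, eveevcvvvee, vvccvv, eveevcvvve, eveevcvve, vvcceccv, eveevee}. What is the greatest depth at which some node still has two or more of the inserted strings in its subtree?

10

Equivalently: take the maximum, over all pairs, of their longest common prefix length.
"eveevcvvve" and "eveevcvvvee" agree on "eveevcvvve" (10 characters) before diverging; nothing deeper is shared.
Longest shared-prefix length: 10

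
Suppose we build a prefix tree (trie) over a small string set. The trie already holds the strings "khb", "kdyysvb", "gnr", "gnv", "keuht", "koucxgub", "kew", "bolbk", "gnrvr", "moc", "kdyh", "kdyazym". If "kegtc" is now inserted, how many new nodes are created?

"ke" is already a path in the trie; the remaining "gtc" must be added.
So 5 − 2 = 3 new nodes.

3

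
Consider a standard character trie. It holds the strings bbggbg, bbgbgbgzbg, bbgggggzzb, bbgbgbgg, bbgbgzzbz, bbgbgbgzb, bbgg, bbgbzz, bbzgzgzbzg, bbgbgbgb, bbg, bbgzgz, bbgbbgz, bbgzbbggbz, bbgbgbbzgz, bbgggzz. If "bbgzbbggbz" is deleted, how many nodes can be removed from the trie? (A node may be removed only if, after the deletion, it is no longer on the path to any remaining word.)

A node on "bbgzbbggbz"'s path can go only if nothing else ends at it or branches off below it.
The suffix "bbggbz" (6 nodes) is used only by "bbgzbbggbz"; the node for "bbgz" still has the child "g", so pruning stops there.
Nodes removed: 6

6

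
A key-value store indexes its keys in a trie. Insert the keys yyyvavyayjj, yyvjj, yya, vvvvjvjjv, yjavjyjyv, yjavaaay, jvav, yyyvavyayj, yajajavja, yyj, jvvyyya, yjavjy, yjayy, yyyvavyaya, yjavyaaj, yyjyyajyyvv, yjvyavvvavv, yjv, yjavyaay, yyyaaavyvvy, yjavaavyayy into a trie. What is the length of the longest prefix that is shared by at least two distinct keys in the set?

Equivalently: take the maximum, over all pairs, of their longest common prefix length.
"yyyvavyayj" and "yyyvavyayjj" agree on "yyyvavyayj" (10 characters) before diverging; nothing deeper is shared.
Longest shared-prefix length: 10

10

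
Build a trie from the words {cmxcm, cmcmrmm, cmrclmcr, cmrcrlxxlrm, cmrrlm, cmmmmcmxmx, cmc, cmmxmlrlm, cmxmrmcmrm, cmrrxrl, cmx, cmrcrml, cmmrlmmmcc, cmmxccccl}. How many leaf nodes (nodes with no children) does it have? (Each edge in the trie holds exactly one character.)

12

A leaf is a node with no children — equivalently, the end of a word that is not a proper prefix of any other stored word.
Those words: "cmcmrmm", "cmmmmcmxmx", "cmmrlmmmcc", "cmmxccccl", "cmmxmlrlm", "cmrclmcr", "cmrcrlxxlrm", "cmrcrml", "cmrrlm", "cmrrxrl", "cmxcm", "cmxmrmcmrm"
Leaf count: 12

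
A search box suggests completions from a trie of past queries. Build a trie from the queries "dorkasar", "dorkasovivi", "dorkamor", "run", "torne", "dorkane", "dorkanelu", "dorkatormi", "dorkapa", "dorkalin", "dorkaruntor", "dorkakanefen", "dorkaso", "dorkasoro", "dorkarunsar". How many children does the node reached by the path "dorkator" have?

1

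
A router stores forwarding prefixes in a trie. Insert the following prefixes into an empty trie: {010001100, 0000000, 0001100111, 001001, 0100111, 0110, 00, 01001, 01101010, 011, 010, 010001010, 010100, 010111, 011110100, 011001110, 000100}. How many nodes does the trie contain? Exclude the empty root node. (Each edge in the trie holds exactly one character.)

56

Insert word by word; a character creates a node only if that edge doesn't already exist:
  "010001100" → 9 new (0, 1, 0, 0, 0, 1, 1, 0, 0)
  "0000000" → prefix "0" already present; 6 new (0, 0, 0, 0, 0, 0)
  "0001100111" → prefix "000" already present; 7 new (1, 1, 0, 0, 1, 1, 1)
  "001001" → prefix "00" already present; 4 new (1, 0, 0, 1)
  "0100111" → prefix "0100" already present; 3 new (1, 1, 1)
  "0110" → prefix "01" already present; 2 new (1, 0)
  "00" → prefix "00" already present; 0 new (none)
  "01001" → prefix "01001" already present; 0 new (none)
  "01101010" → prefix "0110" already present; 4 new (1, 0, 1, 0)
  "011" → prefix "011" already present; 0 new (none)
  "010" → prefix "010" already present; 0 new (none)
  "010001010" → prefix "010001" already present; 3 new (0, 1, 0)
  "010100" → prefix "010" already present; 3 new (1, 0, 0)
  "010111" → prefix "0101" already present; 2 new (1, 1)
  "011110100" → prefix "011" already present; 6 new (1, 1, 0, 1, 0, 0)
  "011001110" → prefix "0110" already present; 5 new (0, 1, 1, 1, 0)
  "000100" → prefix "0001" already present; 2 new (0, 0)
Total nodes = 9 + 6 + 7 + 4 + 3 + 2 + 0 + 0 + 4 + 0 + 0 + 3 + 3 + 2 + 6 + 5 + 2 = 56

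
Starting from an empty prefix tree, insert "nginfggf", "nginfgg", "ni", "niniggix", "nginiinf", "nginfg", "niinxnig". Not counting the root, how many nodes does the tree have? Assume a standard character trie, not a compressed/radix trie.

Count nodes per top-level branch (shared prefixes stored once):
  'n'-branch (nginfg, nginfgg, nginfggf, nginiinf, ni, niinxnig, niniggix): 25 nodes
Sum: 25

25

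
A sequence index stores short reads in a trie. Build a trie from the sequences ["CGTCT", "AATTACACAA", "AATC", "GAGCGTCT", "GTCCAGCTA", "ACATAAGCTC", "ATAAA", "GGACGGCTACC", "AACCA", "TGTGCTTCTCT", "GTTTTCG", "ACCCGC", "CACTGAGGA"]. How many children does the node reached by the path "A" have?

3

Follow the path "A" to its node, then look at its outgoing edges.
Characters that immediately follow "A" among the stored strings: {A, C, T}.
That node has 3 child edges.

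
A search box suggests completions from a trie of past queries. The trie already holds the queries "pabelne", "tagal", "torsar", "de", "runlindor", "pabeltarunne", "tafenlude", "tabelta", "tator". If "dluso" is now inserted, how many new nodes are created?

Walking "dluso" from the root, the first 1 characters ("d") follow existing edges; "l" is the first miss.
New nodes needed: |"dluso"| − 1 = 5 − 1 = 4.

4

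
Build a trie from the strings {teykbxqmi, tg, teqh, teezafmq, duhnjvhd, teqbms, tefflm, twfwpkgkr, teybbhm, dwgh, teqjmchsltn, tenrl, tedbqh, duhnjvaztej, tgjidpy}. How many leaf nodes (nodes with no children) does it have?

A leaf is a node with no children — equivalently, the end of a word that is not a proper prefix of any other stored word.
Those words: "duhnjvaztej", "duhnjvhd", "dwgh", "tedbqh", "teezafmq", "tefflm", "tenrl", "teqbms", "teqh", "teqjmchsltn", "teybbhm", "teykbxqmi", "tgjidpy", "twfwpkgkr"
Leaf count: 14

14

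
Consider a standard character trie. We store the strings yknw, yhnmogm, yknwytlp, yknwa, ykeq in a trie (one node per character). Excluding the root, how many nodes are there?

Trie structure (* marks end of a word):
(root)
└─ y
   ├─ h
   │  └─ n
   │     └─ m
   │        └─ o
   │           └─ g
   │              └─ m *
   └─ k
      ├─ e
      │  └─ q *
      └─ n
         └─ w *
            ├─ a *
            └─ y
               └─ t
                  └─ l
                     └─ p *
Counting every labelled node above: 17.

17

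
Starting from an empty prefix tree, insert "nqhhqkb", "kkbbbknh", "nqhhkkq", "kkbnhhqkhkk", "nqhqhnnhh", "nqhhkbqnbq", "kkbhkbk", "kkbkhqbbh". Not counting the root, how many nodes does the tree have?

47

Insert word by word; a character creates a node only if that edge doesn't already exist:
  "nqhhqkb" → 7 new (n, q, h, h, q, k, b)
  "kkbbbknh" → 8 new (k, k, b, b, b, k, n, h)
  "nqhhkkq" → prefix "nqhh" already present; 3 new (k, k, q)
  "kkbnhhqkhkk" → prefix "kkb" already present; 8 new (n, h, h, q, k, h, k, k)
  "nqhqhnnhh" → prefix "nqh" already present; 6 new (q, h, n, n, h, h)
  "nqhhkbqnbq" → prefix "nqhhk" already present; 5 new (b, q, n, b, q)
  "kkbhkbk" → prefix "kkb" already present; 4 new (h, k, b, k)
  "kkbkhqbbh" → prefix "kkb" already present; 6 new (k, h, q, b, b, h)
Total nodes = 7 + 8 + 3 + 8 + 6 + 5 + 4 + 6 = 47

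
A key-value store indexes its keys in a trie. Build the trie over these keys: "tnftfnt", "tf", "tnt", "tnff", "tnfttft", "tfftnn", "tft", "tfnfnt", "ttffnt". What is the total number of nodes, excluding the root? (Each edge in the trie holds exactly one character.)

Trie structure (* marks end of a word):
(root)
└─ t
   ├─ f *
   │  ├─ f
   │  │  └─ t
   │  │     └─ n
   │  │        └─ n *
   │  ├─ n
   │  │  └─ f
   │  │     └─ n
   │  │        └─ t *
   │  └─ t *
   ├─ n
   │  ├─ f
   │  │  ├─ f *
   │  │  └─ t
   │  │     ├─ f
   │  │     │  └─ n
   │  │     │     └─ t *
   │  │     └─ t
   │  │        └─ f
   │  │           └─ t *
   │  └─ t *
   └─ t
      └─ f
         └─ f
            └─ n
               └─ t *
Counting every labelled node above: 27.

27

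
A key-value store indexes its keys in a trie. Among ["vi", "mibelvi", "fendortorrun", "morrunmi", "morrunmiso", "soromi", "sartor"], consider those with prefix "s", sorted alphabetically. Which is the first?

DFS of the "s" subtree visits, in order: "sartor", "soromi"
The 1st is sartor.

sartor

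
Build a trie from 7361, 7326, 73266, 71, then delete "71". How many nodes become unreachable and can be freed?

1

A node on "71"'s path can go only if nothing else ends at it or branches off below it.
The suffix "1" (1 node) is used only by "71"; the node for "7" still has the child "3", so pruning stops there.
Nodes removed: 1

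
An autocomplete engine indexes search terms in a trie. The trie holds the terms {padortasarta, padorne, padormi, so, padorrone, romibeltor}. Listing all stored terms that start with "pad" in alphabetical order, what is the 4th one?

padortasarta

Filter for "pad…" and sort: "padormi", "padorne", "padorrone", "padortasarta"
Position 4: padortasarta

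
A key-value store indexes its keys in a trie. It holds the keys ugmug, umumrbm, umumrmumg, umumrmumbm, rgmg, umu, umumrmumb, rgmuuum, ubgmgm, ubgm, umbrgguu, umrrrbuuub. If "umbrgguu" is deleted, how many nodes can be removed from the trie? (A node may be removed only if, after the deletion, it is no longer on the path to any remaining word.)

A node on "umbrgguu"'s path can go only if nothing else ends at it or branches off below it.
The suffix "brgguu" (6 nodes) is used only by "umbrgguu"; the node for "um" still has the child "u", so pruning stops there.
Nodes removed: 6

6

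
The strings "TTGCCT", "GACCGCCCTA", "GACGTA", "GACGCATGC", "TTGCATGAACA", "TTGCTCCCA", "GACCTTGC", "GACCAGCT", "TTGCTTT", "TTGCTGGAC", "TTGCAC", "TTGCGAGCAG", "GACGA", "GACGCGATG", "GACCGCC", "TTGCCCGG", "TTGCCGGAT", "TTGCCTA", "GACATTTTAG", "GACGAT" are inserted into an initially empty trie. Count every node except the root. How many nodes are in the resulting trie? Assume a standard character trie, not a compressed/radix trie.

78

Insert word by word; a character creates a node only if that edge doesn't already exist:
  "TTGCCT" → 6 new (T, T, G, C, C, T)
  "GACCGCCCTA" → 10 new (G, A, C, C, G, C, C, C, T, A)
  "GACGTA" → prefix "GAC" already present; 3 new (G, T, A)
  "GACGCATGC" → prefix "GACG" already present; 5 new (C, A, T, G, C)
  "TTGCATGAACA" → prefix "TTGC" already present; 7 new (A, T, G, A, A, C, A)
  "TTGCTCCCA" → prefix "TTGC" already present; 5 new (T, C, C, C, A)
  "GACCTTGC" → prefix "GACC" already present; 4 new (T, T, G, C)
  "GACCAGCT" → prefix "GACC" already present; 4 new (A, G, C, T)
  "TTGCTTT" → prefix "TTGCT" already present; 2 new (T, T)
  "TTGCTGGAC" → prefix "TTGCT" already present; 4 new (G, G, A, C)
  "TTGCAC" → prefix "TTGCA" already present; 1 new (C)
  "TTGCGAGCAG" → prefix "TTGC" already present; 6 new (G, A, G, C, A, G)
  "GACGA" → prefix "GACG" already present; 1 new (A)
  "GACGCGATG" → prefix "GACGC" already present; 4 new (G, A, T, G)
  "GACCGCC" → prefix "GACCGCC" already present; 0 new (none)
  "TTGCCCGG" → prefix "TTGCC" already present; 3 new (C, G, G)
  "TTGCCGGAT" → prefix "TTGCC" already present; 4 new (G, G, A, T)
  "TTGCCTA" → prefix "TTGCCT" already present; 1 new (A)
  "GACATTTTAG" → prefix "GAC" already present; 7 new (A, T, T, T, T, A, G)
  "GACGAT" → prefix "GACGA" already present; 1 new (T)
Total nodes = 6 + 10 + 3 + 5 + 7 + 5 + 4 + 4 + 2 + 4 + 1 + 6 + 1 + 4 + 0 + 3 + 4 + 1 + 7 + 1 = 78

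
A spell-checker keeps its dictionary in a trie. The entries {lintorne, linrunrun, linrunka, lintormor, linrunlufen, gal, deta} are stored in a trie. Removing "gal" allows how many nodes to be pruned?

3

A node on "gal"'s path can go only if nothing else ends at it or branches off below it.
No other word shares any prefix with "gal", so all 3 of its nodes go.
Nodes removed: 3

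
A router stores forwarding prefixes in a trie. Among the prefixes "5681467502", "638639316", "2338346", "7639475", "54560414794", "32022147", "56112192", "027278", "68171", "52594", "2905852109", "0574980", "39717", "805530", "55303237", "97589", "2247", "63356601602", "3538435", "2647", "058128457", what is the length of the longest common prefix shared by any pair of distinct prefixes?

Equivalently: take the maximum, over all pairs, of their longest common prefix length.
"0574980" and "058128457" agree on "05" (2 characters) before diverging; nothing deeper is shared.
Longest shared-prefix length: 2

2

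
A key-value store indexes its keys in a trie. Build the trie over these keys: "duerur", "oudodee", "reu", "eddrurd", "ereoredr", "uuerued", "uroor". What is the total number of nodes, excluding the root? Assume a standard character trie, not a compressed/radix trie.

41

Trace insertions, counting only characters that open a new branch:
  "duerur" → 6 new (d, u, e, r, u, r)
  "oudodee" → 7 new (o, u, d, o, d, e, e)
  "reu" → 3 new (r, e, u)
  "eddrurd" → 7 new (e, d, d, r, u, r, d)
  "ereoredr" → prefix "e" already present; 7 new (r, e, o, r, e, d, r)
  "uuerued" → 7 new (u, u, e, r, u, e, d)
  "uroor" → prefix "u" already present; 4 new (r, o, o, r)
Total nodes = 6 + 7 + 3 + 7 + 7 + 7 + 4 = 41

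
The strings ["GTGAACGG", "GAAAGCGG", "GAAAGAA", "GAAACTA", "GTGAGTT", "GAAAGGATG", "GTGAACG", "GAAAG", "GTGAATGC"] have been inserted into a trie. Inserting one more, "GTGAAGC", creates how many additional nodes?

"GTGAA" is already a path in the trie; the remaining "GC" must be added.
New nodes needed: |"GTGAAGC"| − 5 = 7 − 5 = 2.

2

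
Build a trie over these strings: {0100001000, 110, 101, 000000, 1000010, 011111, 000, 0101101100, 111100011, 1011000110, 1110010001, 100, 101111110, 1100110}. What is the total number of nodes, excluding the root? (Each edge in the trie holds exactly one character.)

66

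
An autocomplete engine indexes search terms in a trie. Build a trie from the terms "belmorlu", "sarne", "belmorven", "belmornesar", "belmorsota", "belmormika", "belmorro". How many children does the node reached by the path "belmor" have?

Follow the path "belmor" to its node, then look at its outgoing edges.
Characters that immediately follow "belmor" among the stored strings: {l, m, n, r, s, v}.
That node has 6 child edges.

6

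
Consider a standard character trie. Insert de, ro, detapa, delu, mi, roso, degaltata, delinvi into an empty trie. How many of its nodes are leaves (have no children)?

A leaf is a node with no children — equivalently, the end of a word that is not a proper prefix of any other stored word.
Those words: "degaltata", "delinvi", "delu", "detapa", "mi", "roso"
Leaf count: 6

6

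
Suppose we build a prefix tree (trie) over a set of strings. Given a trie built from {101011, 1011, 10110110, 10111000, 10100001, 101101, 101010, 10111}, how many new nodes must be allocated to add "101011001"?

3

"101011" is already a path in the trie; the remaining "001" must be added.
New nodes needed: |"101011001"| − 6 = 9 − 6 = 3.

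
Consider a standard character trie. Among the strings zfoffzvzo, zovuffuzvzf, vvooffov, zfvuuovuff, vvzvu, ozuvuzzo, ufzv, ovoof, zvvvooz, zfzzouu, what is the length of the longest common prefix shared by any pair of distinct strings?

2

The deepest shared node is where two words last agree before diverging.
e.g. "vvooffov" and "vvzvu" share the prefix "vv" of length 2; no pair shares a longer one.
Longest shared-prefix length: 2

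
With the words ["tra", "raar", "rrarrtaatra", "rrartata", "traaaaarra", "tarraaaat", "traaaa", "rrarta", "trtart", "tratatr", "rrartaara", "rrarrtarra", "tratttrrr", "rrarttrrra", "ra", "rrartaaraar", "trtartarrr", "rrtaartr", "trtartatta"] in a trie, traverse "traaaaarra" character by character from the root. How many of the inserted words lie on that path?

Check each prefix of "traaaaarra" against the stored set — each match is an end-marker on the path.
Prefixes of the query that are stored words: "tra", "traaaa", "traaaaarra"
Count: 3

3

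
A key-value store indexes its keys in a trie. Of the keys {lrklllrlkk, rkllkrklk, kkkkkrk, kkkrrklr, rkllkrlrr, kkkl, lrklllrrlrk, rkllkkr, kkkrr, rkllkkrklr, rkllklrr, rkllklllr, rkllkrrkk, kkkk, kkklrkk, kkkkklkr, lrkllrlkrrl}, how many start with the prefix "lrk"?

Traverse to the node for "lrk", then collect every word in that subtree.
Words under "lrk": lrklllrlkk, lrklllrrlrk, lrkllrlkrrl
Count: 3

3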